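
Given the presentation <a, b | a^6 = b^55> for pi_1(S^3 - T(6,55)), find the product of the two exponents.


The relation is a^6 = b^55.
Product of exponents = 6 * 55
= 330

330


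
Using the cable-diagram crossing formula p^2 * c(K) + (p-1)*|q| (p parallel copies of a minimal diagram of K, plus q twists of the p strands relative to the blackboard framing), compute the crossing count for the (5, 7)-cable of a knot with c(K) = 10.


Step 1: Each of the c(K) crossings of the companion diagram becomes p*p = p^2 crossings among the p parallel strands, and each of the |q| twists s_1 s_2 ... s_(p-1) adds (p-1) crossings.
  Crossings = p^2 * c(K) + (p-1)*|q|
Step 2: = 5^2 * 10 + (5-1)*7
Step 3: = 25*10 + 4*7
Step 4: = 250 + 28 = 278

278


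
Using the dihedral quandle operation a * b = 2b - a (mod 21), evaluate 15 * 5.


15 * 5 = 2*5 - 15 mod 21
= 10 - 15 mod 21
= -5 mod 21 = 16

16


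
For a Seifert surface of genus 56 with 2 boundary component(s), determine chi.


chi = 2 - 2g - b
= 2 - 2*56 - 2
= 2 - 112 - 2 = -112

-112


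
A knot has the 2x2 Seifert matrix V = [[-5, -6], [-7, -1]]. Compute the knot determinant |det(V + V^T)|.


Step 1: Form V + V^T where V = [[-5, -6], [-7, -1]]
  V^T = [[-5, -7], [-6, -1]]
  V + V^T = [[-10, -13], [-13, -2]]
Step 2: det(V + V^T) = (-10)*(-2) - (-13)*(-13)
  = 20 - 169 = -149
Step 3: Knot determinant = |det(V + V^T)| = |-149| = 149

149


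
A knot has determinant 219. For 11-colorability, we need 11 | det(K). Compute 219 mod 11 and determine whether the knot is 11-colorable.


Step 1: A knot is p-colorable if and only if p divides its determinant.
Step 2: Compute 219 mod 11.
219 = 19 * 11 + 10
Step 3: 219 mod 11 = 10
Step 4: The knot is 11-colorable: no

10


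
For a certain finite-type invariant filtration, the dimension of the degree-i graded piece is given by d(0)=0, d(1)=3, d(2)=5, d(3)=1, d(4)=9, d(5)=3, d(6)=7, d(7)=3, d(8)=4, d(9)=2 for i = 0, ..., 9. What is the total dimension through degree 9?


Total dimension = d(0) + d(1) + ... + d(9)
= 0 + 3 + 5 + 1 + 9 + 3 + 7 + 3 + 4 + 2
= 37

37


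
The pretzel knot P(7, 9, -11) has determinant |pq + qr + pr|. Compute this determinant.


Step 1: Compute pq + qr + pr.
pq = 7*9 = 63
qr = 9*(-11) = -99
pr = 7*(-11) = -77
pq + qr + pr = 63 + (-99) + (-77) = -113
Step 2: Take absolute value.
det(P(7,9,-11)) = |-113| = 113

113


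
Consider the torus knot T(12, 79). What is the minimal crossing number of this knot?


For a torus knot T(p, q) with gcd(p,q)=1,
the crossing number is min(p*(q-1), q*(p-1)).
p*(q-1) = 12*78 = 936
q*(p-1) = 79*11 = 869
min(936, 869) = 869

869


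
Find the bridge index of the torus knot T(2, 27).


The bridge number of T(p,q) is min(p,q).
min(2, 27) = 2

2


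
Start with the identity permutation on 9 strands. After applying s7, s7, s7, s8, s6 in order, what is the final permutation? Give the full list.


Starting with identity [1, 2, 3, 4, 5, 6, 7, 8, 9].
Apply generators in sequence:
  After s7: [1, 2, 3, 4, 5, 6, 8, 7, 9]
  After s7: [1, 2, 3, 4, 5, 6, 7, 8, 9]
  After s7: [1, 2, 3, 4, 5, 6, 8, 7, 9]
  After s8: [1, 2, 3, 4, 5, 6, 8, 9, 7]
  After s6: [1, 2, 3, 4, 5, 8, 6, 9, 7]
Final permutation: [1, 2, 3, 4, 5, 8, 6, 9, 7]

[1, 2, 3, 4, 5, 8, 6, 9, 7]


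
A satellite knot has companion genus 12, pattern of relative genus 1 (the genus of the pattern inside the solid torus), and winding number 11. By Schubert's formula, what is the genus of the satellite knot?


Schubert: g(satellite) = g_rel(pattern) + |winding| * g(companion),
where g_rel(pattern) is the genus of the pattern relative to the solid torus.
= 1 + 11 * 12
= 1 + 132 = 133

133


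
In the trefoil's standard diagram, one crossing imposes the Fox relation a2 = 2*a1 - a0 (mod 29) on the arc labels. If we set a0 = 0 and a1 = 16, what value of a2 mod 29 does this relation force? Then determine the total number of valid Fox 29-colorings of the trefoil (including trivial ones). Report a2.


Step 1: Apply the given crossing relation 2*a1 - a0 - a2 = 0 (mod 29).
  a2 = 2*a1 - a0 mod 29
  a2 = 2*16 - 0 mod 29
  a2 = 32 - 0 mod 29
  a2 = 32 mod 29 = 3
Step 2: The trefoil has determinant 3.
  Number of Fox p-colorings (p prime) is p^2 if p = 3, else p.
  Since 29 does not divide 3, only trivial (constant) colorings exist.
  (So the trial a0 = 0, a1 = 16 with a0 != a1 does NOT extend to a valid coloring of the whole trefoil: the other two crossing relations require 3*(a1 - a0) = 0 (mod 29), which fails.)
  Total colorings = 29
Step 3: a2 = 3, total Fox 29-colorings = 29

3


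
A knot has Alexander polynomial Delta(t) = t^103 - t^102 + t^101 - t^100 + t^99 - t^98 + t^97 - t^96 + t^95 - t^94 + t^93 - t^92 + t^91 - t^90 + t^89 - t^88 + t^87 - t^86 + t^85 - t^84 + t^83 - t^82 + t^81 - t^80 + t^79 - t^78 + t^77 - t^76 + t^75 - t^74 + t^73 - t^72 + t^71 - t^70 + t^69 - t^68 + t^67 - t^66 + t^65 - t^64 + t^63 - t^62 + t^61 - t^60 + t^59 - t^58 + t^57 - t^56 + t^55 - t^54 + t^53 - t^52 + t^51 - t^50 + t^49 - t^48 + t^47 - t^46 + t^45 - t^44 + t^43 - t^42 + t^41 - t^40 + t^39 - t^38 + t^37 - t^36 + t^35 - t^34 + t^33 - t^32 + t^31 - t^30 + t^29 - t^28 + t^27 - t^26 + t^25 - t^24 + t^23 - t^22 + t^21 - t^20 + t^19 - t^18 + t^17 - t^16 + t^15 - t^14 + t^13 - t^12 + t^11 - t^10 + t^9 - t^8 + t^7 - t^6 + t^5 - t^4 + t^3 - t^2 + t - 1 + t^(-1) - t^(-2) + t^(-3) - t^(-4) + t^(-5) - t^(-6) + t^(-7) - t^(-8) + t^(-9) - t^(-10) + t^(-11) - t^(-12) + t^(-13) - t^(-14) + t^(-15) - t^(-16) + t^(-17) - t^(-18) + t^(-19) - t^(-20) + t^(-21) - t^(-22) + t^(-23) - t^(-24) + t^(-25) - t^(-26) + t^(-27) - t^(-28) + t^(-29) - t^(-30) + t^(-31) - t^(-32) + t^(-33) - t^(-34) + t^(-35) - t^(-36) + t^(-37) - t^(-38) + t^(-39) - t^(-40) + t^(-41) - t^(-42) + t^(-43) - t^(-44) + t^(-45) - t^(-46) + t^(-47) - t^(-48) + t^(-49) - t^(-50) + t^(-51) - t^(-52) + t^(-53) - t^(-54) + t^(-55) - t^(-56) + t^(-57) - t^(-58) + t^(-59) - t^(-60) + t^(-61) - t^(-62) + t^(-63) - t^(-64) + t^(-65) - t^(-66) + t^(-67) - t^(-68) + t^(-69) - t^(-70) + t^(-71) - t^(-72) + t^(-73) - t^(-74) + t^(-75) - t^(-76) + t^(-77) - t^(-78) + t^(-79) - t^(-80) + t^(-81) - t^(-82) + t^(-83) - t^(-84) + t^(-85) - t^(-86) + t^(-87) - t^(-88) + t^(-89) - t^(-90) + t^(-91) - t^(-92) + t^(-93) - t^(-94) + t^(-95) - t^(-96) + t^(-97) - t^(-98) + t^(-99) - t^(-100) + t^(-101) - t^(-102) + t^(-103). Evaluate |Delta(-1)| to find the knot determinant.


Step 1: The polynomial has 207 terms with alternating signs, exponents from 103 down to -103.
Step 2: Substitute t = -1. The i-th term has coefficient (-1)^i and exponent (m-i),
  so its value is (-1)^i * (-1)^(m-i) = (-1)^m = -1 for every i.
Step 3: All 207 terms equal -1, so Delta(-1) = 207 * (-1) = -207
Step 4: |Delta(-1)| = 207

207


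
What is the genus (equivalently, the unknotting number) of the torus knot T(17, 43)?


For a torus knot T(p,q), both the unknotting number and genus equal (p-1)(q-1)/2.
= (17-1)(43-1)/2
= 16*42/2
= 672/2 = 336

336


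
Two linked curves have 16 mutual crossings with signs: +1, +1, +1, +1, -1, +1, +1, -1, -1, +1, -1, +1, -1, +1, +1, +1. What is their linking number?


Step 1: Count positive crossings: 11
Step 2: Count negative crossings: 5
Step 3: Sum of signs = 11 - 5 = 6
Step 4: Linking number = sum/2 = 6/2 = 3

3


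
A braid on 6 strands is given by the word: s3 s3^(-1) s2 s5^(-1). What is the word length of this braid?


The word length counts the number of generators (including inverses).
Listing each generator: s3, s3^(-1), s2, s5^(-1)
There are 4 generators in this braid word.

4


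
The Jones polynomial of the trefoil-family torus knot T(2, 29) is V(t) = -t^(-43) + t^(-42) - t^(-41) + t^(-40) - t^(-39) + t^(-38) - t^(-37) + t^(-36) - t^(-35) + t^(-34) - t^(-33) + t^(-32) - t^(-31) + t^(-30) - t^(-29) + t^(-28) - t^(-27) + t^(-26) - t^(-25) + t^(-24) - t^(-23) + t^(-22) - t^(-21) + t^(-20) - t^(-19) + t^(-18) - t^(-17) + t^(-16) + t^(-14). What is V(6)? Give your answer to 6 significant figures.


Substituting t = 6 into V(t) = -t^(-43) + t^(-42) - t^(-41) + t^(-40) - t^(-39) + t^(-38) - t^(-37) + t^(-36) - t^(-35) + t^(-34) - t^(-33) + t^(-32) - t^(-31) + t^(-30) - t^(-29) + t^(-28) - t^(-27) + t^(-26) - t^(-25) + t^(-24) - t^(-23) + t^(-22) - t^(-21) + t^(-20) - t^(-19) + t^(-18) - t^(-17) + t^(-16) + t^(-14):
  (-)t^(-43) = -3.46335e-34
  (+)t^(-42) = 2.07801e-33
  (-)t^(-41) = -1.24681e-32
  (+)t^(-40) = 7.48083e-32
  (-)t^(-39) = -4.4885e-31
  (+)t^(-38) = 2.6931e-30
  (-)t^(-37) = -1.61586e-29
  (+)t^(-36) = 9.69516e-29
  (-)t^(-35) = -5.8171e-28
  (+)t^(-34) = 3.49026e-27
  (-)t^(-33) = -2.09415e-26
  (+)t^(-32) = 1.25649e-25
  (-)t^(-31) = -7.53896e-25
  (+)t^(-30) = 4.52337e-24
  (-)t^(-29) = -2.71402e-23
  (+)t^(-28) = 1.62841e-22
  (-)t^(-27) = -9.77049e-22
  (+)t^(-26) = 5.86229e-21
  (-)t^(-25) = -3.51738e-20
  (+)t^(-24) = 2.11043e-19
  (-)t^(-23) = -1.26626e-18
  (+)t^(-22) = 7.59753e-18
  (-)t^(-21) = -4.55852e-17
  (+)t^(-20) = 2.73511e-16
  (-)t^(-19) = -1.64107e-15
  (+)t^(-18) = 9.8464e-15
  (-)t^(-17) = -5.90784e-14
  (+)t^(-16) = 3.5447e-13
  (+)t^(-14) = 1.27609e-11
Sum = (-3.46335e-34) + (2.07801e-33) + (-1.24681e-32) + (7.48083e-32) + (-4.4885e-31) + (2.6931e-30) + (-1.61586e-29) + (9.69516e-29) + (-5.8171e-28) + (3.49026e-27) + (-2.09415e-26) + (1.25649e-25) + (-7.53896e-25) + (4.52337e-24) + (-2.71402e-23) + (1.62841e-22) + (-9.77049e-22) + (5.86229e-21) + (-3.51738e-20) + (2.11043e-19) + (-1.26626e-18) + (7.59753e-18) + (-4.55852e-17) + (2.73511e-16) + (-1.64107e-15) + (9.8464e-15) + (-5.90784e-14) + (3.5447e-13) + (1.27609e-11)
= 1.306476673e-11
Rounded to 6 significant figures: 1.30648e-11

1.30648e-11


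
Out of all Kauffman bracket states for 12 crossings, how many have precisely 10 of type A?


We choose which 10 of 12 crossings get A-smoothings.
C(12, 10) = 12! / (10! * 2!)
= 66

66


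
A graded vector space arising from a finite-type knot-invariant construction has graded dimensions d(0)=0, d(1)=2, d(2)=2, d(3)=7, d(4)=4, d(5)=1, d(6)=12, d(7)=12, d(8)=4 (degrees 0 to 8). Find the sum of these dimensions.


Total dimension = d(0) + d(1) + ... + d(8)
= 0 + 2 + 2 + 7 + 4 + 1 + 12 + 12 + 4
= 44

44


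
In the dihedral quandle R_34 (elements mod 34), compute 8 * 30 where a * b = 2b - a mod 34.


8 * 30 = 2*30 - 8 mod 34
= 60 - 8 mod 34
= 52 mod 34 = 18

18


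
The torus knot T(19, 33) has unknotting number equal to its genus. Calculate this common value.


For a torus knot T(p,q), both the unknotting number and genus equal (p-1)(q-1)/2.
= (19-1)(33-1)/2
= 18*32/2
= 576/2 = 288

288


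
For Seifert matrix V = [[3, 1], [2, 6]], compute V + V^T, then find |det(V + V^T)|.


Step 1: Form V + V^T where V = [[3, 1], [2, 6]]
  V^T = [[3, 2], [1, 6]]
  V + V^T = [[6, 3], [3, 12]]
Step 2: det(V + V^T) = 6*12 - 3*3
  = 72 - 9 = 63
Step 3: Knot determinant = |det(V + V^T)| = |63| = 63

63


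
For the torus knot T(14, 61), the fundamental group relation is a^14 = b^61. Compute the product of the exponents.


The relation is a^14 = b^61.
Product of exponents = 14 * 61
= 854

854


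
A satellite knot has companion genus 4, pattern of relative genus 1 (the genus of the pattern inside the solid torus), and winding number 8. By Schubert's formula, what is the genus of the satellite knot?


Schubert: g(satellite) = g_rel(pattern) + |winding| * g(companion),
where g_rel(pattern) is the genus of the pattern relative to the solid torus.
= 1 + 8 * 4
= 1 + 32 = 33

33


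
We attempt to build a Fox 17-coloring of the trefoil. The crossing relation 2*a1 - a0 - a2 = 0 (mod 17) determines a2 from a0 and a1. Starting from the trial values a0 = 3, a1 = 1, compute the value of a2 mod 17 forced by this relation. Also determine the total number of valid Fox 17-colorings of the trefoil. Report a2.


Step 1: Apply the given crossing relation 2*a1 - a0 - a2 = 0 (mod 17).
  a2 = 2*a1 - a0 mod 17
  a2 = 2*1 - 3 mod 17
  a2 = 2 - 3 mod 17
  a2 = -1 mod 17 = 16
Step 2: The trefoil has determinant 3.
  Number of Fox p-colorings (p prime) is p^2 if p = 3, else p.
  Since 17 does not divide 3, only trivial (constant) colorings exist.
  (So the trial a0 = 3, a1 = 1 with a0 != a1 does NOT extend to a valid coloring of the whole trefoil: the other two crossing relations require 3*(a1 - a0) = 0 (mod 17), which fails.)
  Total colorings = 17
Step 3: a2 = 16, total Fox 17-colorings = 17

16


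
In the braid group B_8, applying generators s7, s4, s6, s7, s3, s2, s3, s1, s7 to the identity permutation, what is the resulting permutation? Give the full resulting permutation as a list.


Starting with identity [1, 2, 3, 4, 5, 6, 7, 8].
Apply generators in sequence:
  After s7: [1, 2, 3, 4, 5, 6, 8, 7]
  After s4: [1, 2, 3, 5, 4, 6, 8, 7]
  After s6: [1, 2, 3, 5, 4, 8, 6, 7]
  After s7: [1, 2, 3, 5, 4, 8, 7, 6]
  After s3: [1, 2, 5, 3, 4, 8, 7, 6]
  After s2: [1, 5, 2, 3, 4, 8, 7, 6]
  After s3: [1, 5, 3, 2, 4, 8, 7, 6]
  After s1: [5, 1, 3, 2, 4, 8, 7, 6]
  After s7: [5, 1, 3, 2, 4, 8, 6, 7]
Final permutation: [5, 1, 3, 2, 4, 8, 6, 7]

[5, 1, 3, 2, 4, 8, 6, 7]


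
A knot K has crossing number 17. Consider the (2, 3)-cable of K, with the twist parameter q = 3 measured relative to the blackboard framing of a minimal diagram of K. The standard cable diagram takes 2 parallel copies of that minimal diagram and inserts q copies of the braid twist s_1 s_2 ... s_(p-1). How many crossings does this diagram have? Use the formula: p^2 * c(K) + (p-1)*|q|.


Step 1: Each of the c(K) crossings of the companion diagram becomes p*p = p^2 crossings among the p parallel strands, and each of the |q| twists s_1 s_2 ... s_(p-1) adds (p-1) crossings.
  Crossings = p^2 * c(K) + (p-1)*|q|
Step 2: = 2^2 * 17 + (2-1)*3
Step 3: = 4*17 + 1*3
Step 4: = 68 + 3 = 71

71


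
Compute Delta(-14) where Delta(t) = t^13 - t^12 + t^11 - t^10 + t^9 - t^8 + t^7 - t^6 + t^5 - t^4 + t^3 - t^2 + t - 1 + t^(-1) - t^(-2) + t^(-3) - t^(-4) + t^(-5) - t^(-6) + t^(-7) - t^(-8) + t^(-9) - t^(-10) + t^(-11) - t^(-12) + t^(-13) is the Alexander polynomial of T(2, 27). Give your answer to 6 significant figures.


Substituting t = -14 into Delta(t) = t^13 - t^12 + t^11 - t^10 + t^9 - t^8 + t^7 - t^6 + t^5 - t^4 + t^3 - t^2 + t - 1 + t^(-1) - t^(-2) + t^(-3) - t^(-4) + t^(-5) - t^(-6) + t^(-7) - t^(-8) + t^(-9) - t^(-10) + t^(-11) - t^(-12) + t^(-13):
Term values: (-793714773254144) + (-56693912375296) + (-4049565169664) + (-289254654976) + (-20661046784) + (-1475789056) + (-105413504) + (-7529536) + (-537824) + (-38416) + (-2744) + (-196) + (-14) + (-1) + (-0.0714286) + (-0.00510204) + (-0.000364431) + (-2.60308e-05) + (-1.85934e-06) + (-1.3281e-07) + (-9.48645e-09) + (-6.77604e-10) + (-4.84003e-11) + (-3.45716e-12) + (-2.4694e-13) + (-1.76386e-14) + (-1.2599e-15)
Sum = -8.547697558e+14
Rounded to 6 significant figures: -8.5477e+14

-8.5477e+14


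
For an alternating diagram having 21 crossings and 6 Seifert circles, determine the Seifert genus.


For alternating knots, g = (c - s + 1)/2.
= (21 - 6 + 1)/2
= 16/2 = 8

8


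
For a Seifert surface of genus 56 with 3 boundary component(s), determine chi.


chi = 2 - 2g - b
= 2 - 2*56 - 3
= 2 - 112 - 3 = -113

-113


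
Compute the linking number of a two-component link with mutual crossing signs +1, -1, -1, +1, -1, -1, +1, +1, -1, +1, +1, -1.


Step 1: Count positive crossings: 6
Step 2: Count negative crossings: 6
Step 3: Sum of signs = 6 - 6 = 0
Step 4: Linking number = sum/2 = 0/2 = 0

0


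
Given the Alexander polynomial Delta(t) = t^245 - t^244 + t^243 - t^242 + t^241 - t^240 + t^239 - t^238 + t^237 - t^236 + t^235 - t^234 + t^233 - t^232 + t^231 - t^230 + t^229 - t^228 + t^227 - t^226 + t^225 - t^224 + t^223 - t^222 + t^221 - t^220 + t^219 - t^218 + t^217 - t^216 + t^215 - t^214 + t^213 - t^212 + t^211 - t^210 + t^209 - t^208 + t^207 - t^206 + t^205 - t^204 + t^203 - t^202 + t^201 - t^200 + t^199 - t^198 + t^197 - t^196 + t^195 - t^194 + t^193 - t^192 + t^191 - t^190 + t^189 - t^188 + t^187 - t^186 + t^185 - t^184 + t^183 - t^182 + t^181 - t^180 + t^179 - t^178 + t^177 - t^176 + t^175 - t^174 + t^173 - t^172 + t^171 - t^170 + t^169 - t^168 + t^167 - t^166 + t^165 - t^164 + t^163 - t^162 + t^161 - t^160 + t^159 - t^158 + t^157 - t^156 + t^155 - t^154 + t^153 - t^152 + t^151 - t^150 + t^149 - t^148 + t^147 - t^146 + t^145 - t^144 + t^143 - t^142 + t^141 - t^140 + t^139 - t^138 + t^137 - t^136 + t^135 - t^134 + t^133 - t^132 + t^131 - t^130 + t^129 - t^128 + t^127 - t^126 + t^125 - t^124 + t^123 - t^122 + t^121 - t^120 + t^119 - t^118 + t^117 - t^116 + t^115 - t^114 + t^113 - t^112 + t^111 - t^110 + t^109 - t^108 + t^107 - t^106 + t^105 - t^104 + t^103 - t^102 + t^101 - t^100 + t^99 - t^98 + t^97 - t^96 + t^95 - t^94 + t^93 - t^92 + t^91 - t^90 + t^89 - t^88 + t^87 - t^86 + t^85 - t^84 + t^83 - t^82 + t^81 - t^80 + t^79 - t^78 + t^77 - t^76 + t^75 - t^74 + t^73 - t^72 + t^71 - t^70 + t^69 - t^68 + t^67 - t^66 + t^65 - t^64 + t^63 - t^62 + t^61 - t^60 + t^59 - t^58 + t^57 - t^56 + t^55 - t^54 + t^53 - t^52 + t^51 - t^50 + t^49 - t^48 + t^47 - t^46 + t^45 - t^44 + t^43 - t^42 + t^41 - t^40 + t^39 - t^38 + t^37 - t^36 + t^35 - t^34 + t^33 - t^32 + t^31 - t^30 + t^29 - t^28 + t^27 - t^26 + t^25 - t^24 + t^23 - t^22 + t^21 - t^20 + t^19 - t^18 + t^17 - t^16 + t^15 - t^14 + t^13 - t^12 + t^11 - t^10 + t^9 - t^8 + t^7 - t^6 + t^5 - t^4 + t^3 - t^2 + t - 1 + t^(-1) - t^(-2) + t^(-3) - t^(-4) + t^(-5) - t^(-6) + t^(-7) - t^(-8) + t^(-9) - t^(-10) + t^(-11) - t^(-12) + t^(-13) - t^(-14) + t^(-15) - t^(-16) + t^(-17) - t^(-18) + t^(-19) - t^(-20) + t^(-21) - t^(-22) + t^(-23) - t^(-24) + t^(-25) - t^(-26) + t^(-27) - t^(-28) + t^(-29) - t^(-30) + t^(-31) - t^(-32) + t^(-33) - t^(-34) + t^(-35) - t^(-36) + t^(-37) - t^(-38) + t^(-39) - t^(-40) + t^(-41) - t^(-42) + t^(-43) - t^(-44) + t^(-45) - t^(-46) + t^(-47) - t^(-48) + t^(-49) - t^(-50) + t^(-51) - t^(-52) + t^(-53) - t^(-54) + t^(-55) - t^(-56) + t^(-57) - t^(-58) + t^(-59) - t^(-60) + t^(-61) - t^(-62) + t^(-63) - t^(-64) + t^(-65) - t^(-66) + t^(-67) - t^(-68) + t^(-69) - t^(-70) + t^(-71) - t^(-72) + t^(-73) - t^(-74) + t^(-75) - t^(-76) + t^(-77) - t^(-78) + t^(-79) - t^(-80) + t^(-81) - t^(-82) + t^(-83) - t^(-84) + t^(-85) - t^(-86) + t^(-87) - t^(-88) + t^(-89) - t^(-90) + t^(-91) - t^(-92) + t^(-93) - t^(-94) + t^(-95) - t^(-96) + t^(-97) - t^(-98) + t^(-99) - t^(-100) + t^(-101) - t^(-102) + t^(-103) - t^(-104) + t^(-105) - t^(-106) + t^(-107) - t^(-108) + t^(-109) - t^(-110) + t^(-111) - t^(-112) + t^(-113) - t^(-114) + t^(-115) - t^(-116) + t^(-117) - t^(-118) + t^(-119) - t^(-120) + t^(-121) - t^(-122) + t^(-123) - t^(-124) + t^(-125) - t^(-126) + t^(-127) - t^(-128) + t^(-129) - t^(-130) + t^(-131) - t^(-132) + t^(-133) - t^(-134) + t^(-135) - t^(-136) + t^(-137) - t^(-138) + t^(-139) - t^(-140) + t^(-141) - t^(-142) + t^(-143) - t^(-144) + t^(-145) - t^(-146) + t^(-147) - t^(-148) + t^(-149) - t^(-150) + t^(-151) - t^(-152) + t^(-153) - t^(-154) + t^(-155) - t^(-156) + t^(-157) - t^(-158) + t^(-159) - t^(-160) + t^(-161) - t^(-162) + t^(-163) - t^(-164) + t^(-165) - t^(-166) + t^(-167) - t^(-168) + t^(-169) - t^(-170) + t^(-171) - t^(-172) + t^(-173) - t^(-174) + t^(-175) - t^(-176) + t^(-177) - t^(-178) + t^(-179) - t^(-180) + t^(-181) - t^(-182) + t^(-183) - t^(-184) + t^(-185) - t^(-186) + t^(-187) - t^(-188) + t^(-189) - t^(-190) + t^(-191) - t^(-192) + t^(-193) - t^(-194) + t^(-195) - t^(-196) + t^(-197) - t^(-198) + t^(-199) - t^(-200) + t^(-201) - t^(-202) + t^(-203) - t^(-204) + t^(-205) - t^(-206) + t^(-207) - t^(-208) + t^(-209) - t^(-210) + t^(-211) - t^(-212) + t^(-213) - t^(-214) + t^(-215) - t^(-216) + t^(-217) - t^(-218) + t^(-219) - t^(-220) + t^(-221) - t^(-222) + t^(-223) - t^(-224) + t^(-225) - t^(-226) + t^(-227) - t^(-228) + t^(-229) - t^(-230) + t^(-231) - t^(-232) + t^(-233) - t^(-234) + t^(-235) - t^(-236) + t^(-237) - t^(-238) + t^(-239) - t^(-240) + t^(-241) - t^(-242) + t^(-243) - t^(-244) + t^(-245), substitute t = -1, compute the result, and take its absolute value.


Step 1: The polynomial has 491 terms with alternating signs, exponents from 245 down to -245.
Step 2: Substitute t = -1. The i-th term has coefficient (-1)^i and exponent (m-i),
  so its value is (-1)^i * (-1)^(m-i) = (-1)^m = -1 for every i.
Step 3: All 491 terms equal -1, so Delta(-1) = 491 * (-1) = -491
Step 4: |Delta(-1)| = 491

491


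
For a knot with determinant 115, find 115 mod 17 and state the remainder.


Step 1: A knot is p-colorable if and only if p divides its determinant.
Step 2: Compute 115 mod 17.
115 = 6 * 17 + 13
Step 3: 115 mod 17 = 13
Step 4: The knot is 17-colorable: no

13


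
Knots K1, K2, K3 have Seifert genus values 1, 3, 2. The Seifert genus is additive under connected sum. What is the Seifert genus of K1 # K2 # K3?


The Seifert genus is additive under connected sum.
Seifert genus(K1 # K2 # K3) = (1) + (3) + (2)
= 6

6


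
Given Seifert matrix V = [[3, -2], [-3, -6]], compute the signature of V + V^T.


Step 1: V + V^T = [[6, -5], [-5, -12]]
Step 2: trace = -6, det = -97
Step 3: Discriminant = (-6)^2 - 4*(-97) = 424
Step 4: Eigenvalues: 7.29563, -13.2956
Step 5: Signature = (# positive eigenvalues) - (# negative eigenvalues) = 0

0


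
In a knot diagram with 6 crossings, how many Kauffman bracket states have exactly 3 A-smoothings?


We choose which 3 of 6 crossings get A-smoothings.
C(6, 3) = 6! / (3! * 3!)
= 20

20


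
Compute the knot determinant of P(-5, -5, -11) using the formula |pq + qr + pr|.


Step 1: Compute pq + qr + pr.
pq = (-5)*(-5) = 25
qr = (-5)*(-11) = 55
pr = (-5)*(-11) = 55
pq + qr + pr = 25 + 55 + 55 = 135
Step 2: Take absolute value.
det(P(-5,-5,-11)) = |135| = 135

135


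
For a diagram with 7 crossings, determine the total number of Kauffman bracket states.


Each crossing contributes 2 choices (A-smoothing or B-smoothing).
Total states = 2^7 = 128

128


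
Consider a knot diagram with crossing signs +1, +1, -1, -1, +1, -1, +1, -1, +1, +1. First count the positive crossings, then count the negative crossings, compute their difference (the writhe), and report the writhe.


Step 1: Count positive crossings (+1).
Positive crossings: 6
Step 2: Count negative crossings (-1).
Negative crossings: 4
Step 3: Writhe = (positive) - (negative)
w = 6 - 4 = 2
Step 4: |w| = 2, and w is positive

2


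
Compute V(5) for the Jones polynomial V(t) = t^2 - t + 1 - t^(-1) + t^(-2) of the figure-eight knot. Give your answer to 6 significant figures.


Substituting t = 5 into V(t) = t^2 - t + 1 - t^(-1) + t^(-2):
  (+)t^(2) = 25
  (-)t^(1) = -5
  (+)t^(0) = 1
  (-)t^(-1) = -0.2
  (+)t^(-2) = 0.04
Sum = (25) + (-5) + (1) + (-0.2) + (0.04)
= 20.84
Rounded to 6 significant figures: 20.84

20.84


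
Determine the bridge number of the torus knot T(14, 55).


The bridge number of T(p,q) is min(p,q).
min(14, 55) = 14

14


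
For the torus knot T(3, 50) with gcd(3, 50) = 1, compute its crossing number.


For a torus knot T(p, q) with gcd(p,q)=1,
the crossing number is min(p*(q-1), q*(p-1)).
p*(q-1) = 3*49 = 147
q*(p-1) = 50*2 = 100
min(147, 100) = 100

100


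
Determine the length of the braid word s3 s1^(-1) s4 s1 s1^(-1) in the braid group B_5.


The word length counts the number of generators (including inverses).
Listing each generator: s3, s1^(-1), s4, s1, s1^(-1)
There are 5 generators in this braid word.

5


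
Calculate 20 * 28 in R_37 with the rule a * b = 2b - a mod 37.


20 * 28 = 2*28 - 20 mod 37
= 56 - 20 mod 37
= 36 mod 37 = 36

36


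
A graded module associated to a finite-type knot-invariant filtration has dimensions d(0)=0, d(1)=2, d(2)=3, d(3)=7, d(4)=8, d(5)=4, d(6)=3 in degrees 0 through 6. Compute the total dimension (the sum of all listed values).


Total dimension = d(0) + d(1) + ... + d(6)
= 0 + 2 + 3 + 7 + 8 + 4 + 3
= 27

27


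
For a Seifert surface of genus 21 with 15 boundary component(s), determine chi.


chi = 2 - 2g - b
= 2 - 2*21 - 15
= 2 - 42 - 15 = -55

-55


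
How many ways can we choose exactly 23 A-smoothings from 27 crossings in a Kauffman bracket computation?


We choose which 23 of 27 crossings get A-smoothings.
C(27, 23) = 27! / (23! * 4!)
= 17550

17550


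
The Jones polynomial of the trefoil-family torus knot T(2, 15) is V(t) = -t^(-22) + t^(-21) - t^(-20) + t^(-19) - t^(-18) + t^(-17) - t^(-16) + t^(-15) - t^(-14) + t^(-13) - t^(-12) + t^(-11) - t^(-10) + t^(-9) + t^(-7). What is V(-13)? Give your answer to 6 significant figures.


Substituting t = -13 into V(t) = -t^(-22) + t^(-21) - t^(-20) + t^(-19) - t^(-18) + t^(-17) - t^(-16) + t^(-15) - t^(-14) + t^(-13) - t^(-12) + t^(-11) - t^(-10) + t^(-9) + t^(-7):
  (-)t^(-22) = -3.11348e-25
  (+)t^(-21) = -4.04753e-24
  (-)t^(-20) = -5.26178e-23
  (+)t^(-19) = -6.84032e-22
  (-)t^(-18) = -8.89241e-21
  (+)t^(-17) = -1.15601e-19
  (-)t^(-16) = -1.50282e-18
  (+)t^(-15) = -1.95366e-17
  (-)t^(-14) = -2.53976e-16
  (+)t^(-13) = -3.30169e-15
  (-)t^(-12) = -4.2922e-14
  (+)t^(-11) = -5.57986e-13
  (-)t^(-10) = -7.25382e-12
  (+)t^(-9) = -9.42996e-11
  (+)t^(-7) = -1.59366e-08
Sum = (-3.11348e-25) + (-4.04753e-24) + (-5.26178e-23) + (-6.84032e-22) + (-8.89241e-21) + (-1.15601e-19) + (-1.50282e-18) + (-1.95366e-17) + (-2.53976e-16) + (-3.30169e-15) + (-4.2922e-14) + (-5.57986e-13) + (-7.25382e-12) + (-9.42996e-11) + (-1.59366e-08)
= -1.603878951e-08
Rounded to 6 significant figures: -1.60388e-08

-1.60388e-08


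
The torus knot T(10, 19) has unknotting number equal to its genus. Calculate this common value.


For a torus knot T(p,q), both the unknotting number and genus equal (p-1)(q-1)/2.
= (10-1)(19-1)/2
= 9*18/2
= 162/2 = 81

81


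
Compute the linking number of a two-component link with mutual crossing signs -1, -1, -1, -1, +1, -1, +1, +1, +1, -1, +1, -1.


Step 1: Count positive crossings: 5
Step 2: Count negative crossings: 7
Step 3: Sum of signs = 5 - 7 = -2
Step 4: Linking number = sum/2 = -2/2 = -1

-1


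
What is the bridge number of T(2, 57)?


The bridge number of T(p,q) is min(p,q).
min(2, 57) = 2

2


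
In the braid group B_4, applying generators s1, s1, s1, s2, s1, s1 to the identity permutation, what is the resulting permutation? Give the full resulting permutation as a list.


Starting with identity [1, 2, 3, 4].
Apply generators in sequence:
  After s1: [2, 1, 3, 4]
  After s1: [1, 2, 3, 4]
  After s1: [2, 1, 3, 4]
  After s2: [2, 3, 1, 4]
  After s1: [3, 2, 1, 4]
  After s1: [2, 3, 1, 4]
Final permutation: [2, 3, 1, 4]

[2, 3, 1, 4]


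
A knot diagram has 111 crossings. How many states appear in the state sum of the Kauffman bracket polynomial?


Each crossing contributes 2 choices (A-smoothing or B-smoothing).
Total states = 2^111 = 2596148429267413814265248164610048

2596148429267413814265248164610048


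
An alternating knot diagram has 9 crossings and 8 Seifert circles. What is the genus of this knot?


For alternating knots, g = (c - s + 1)/2.
= (9 - 8 + 1)/2
= 2/2 = 1

1


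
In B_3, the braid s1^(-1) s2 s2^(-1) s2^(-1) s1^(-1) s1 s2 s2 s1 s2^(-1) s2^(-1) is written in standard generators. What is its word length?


The word length counts the number of generators (including inverses).
Listing each generator: s1^(-1), s2, s2^(-1), s2^(-1), s1^(-1), s1, s2, s2, s1, s2^(-1), s2^(-1)
There are 11 generators in this braid word.

11


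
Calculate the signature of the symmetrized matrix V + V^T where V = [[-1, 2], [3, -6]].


Step 1: V + V^T = [[-2, 5], [5, -12]]
Step 2: trace = -14, det = -1
Step 3: Discriminant = (-14)^2 - 4*(-1) = 200
Step 4: Eigenvalues: 0.0710678, -14.0711
Step 5: Signature = (# positive eigenvalues) - (# negative eigenvalues) = 0

0


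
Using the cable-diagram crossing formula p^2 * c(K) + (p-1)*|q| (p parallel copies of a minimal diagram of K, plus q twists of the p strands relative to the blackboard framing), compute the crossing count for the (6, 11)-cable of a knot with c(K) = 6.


Step 1: Each of the c(K) crossings of the companion diagram becomes p*p = p^2 crossings among the p parallel strands, and each of the |q| twists s_1 s_2 ... s_(p-1) adds (p-1) crossings.
  Crossings = p^2 * c(K) + (p-1)*|q|
Step 2: = 6^2 * 6 + (6-1)*11
Step 3: = 36*6 + 5*11
Step 4: = 216 + 55 = 271

271


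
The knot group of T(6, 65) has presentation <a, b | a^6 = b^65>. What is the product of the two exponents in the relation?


The relation is a^6 = b^65.
Product of exponents = 6 * 65
= 390

390


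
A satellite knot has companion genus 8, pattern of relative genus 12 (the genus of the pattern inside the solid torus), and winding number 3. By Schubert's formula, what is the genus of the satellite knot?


Schubert: g(satellite) = g_rel(pattern) + |winding| * g(companion),
where g_rel(pattern) is the genus of the pattern relative to the solid torus.
= 12 + 3 * 8
= 12 + 24 = 36

36


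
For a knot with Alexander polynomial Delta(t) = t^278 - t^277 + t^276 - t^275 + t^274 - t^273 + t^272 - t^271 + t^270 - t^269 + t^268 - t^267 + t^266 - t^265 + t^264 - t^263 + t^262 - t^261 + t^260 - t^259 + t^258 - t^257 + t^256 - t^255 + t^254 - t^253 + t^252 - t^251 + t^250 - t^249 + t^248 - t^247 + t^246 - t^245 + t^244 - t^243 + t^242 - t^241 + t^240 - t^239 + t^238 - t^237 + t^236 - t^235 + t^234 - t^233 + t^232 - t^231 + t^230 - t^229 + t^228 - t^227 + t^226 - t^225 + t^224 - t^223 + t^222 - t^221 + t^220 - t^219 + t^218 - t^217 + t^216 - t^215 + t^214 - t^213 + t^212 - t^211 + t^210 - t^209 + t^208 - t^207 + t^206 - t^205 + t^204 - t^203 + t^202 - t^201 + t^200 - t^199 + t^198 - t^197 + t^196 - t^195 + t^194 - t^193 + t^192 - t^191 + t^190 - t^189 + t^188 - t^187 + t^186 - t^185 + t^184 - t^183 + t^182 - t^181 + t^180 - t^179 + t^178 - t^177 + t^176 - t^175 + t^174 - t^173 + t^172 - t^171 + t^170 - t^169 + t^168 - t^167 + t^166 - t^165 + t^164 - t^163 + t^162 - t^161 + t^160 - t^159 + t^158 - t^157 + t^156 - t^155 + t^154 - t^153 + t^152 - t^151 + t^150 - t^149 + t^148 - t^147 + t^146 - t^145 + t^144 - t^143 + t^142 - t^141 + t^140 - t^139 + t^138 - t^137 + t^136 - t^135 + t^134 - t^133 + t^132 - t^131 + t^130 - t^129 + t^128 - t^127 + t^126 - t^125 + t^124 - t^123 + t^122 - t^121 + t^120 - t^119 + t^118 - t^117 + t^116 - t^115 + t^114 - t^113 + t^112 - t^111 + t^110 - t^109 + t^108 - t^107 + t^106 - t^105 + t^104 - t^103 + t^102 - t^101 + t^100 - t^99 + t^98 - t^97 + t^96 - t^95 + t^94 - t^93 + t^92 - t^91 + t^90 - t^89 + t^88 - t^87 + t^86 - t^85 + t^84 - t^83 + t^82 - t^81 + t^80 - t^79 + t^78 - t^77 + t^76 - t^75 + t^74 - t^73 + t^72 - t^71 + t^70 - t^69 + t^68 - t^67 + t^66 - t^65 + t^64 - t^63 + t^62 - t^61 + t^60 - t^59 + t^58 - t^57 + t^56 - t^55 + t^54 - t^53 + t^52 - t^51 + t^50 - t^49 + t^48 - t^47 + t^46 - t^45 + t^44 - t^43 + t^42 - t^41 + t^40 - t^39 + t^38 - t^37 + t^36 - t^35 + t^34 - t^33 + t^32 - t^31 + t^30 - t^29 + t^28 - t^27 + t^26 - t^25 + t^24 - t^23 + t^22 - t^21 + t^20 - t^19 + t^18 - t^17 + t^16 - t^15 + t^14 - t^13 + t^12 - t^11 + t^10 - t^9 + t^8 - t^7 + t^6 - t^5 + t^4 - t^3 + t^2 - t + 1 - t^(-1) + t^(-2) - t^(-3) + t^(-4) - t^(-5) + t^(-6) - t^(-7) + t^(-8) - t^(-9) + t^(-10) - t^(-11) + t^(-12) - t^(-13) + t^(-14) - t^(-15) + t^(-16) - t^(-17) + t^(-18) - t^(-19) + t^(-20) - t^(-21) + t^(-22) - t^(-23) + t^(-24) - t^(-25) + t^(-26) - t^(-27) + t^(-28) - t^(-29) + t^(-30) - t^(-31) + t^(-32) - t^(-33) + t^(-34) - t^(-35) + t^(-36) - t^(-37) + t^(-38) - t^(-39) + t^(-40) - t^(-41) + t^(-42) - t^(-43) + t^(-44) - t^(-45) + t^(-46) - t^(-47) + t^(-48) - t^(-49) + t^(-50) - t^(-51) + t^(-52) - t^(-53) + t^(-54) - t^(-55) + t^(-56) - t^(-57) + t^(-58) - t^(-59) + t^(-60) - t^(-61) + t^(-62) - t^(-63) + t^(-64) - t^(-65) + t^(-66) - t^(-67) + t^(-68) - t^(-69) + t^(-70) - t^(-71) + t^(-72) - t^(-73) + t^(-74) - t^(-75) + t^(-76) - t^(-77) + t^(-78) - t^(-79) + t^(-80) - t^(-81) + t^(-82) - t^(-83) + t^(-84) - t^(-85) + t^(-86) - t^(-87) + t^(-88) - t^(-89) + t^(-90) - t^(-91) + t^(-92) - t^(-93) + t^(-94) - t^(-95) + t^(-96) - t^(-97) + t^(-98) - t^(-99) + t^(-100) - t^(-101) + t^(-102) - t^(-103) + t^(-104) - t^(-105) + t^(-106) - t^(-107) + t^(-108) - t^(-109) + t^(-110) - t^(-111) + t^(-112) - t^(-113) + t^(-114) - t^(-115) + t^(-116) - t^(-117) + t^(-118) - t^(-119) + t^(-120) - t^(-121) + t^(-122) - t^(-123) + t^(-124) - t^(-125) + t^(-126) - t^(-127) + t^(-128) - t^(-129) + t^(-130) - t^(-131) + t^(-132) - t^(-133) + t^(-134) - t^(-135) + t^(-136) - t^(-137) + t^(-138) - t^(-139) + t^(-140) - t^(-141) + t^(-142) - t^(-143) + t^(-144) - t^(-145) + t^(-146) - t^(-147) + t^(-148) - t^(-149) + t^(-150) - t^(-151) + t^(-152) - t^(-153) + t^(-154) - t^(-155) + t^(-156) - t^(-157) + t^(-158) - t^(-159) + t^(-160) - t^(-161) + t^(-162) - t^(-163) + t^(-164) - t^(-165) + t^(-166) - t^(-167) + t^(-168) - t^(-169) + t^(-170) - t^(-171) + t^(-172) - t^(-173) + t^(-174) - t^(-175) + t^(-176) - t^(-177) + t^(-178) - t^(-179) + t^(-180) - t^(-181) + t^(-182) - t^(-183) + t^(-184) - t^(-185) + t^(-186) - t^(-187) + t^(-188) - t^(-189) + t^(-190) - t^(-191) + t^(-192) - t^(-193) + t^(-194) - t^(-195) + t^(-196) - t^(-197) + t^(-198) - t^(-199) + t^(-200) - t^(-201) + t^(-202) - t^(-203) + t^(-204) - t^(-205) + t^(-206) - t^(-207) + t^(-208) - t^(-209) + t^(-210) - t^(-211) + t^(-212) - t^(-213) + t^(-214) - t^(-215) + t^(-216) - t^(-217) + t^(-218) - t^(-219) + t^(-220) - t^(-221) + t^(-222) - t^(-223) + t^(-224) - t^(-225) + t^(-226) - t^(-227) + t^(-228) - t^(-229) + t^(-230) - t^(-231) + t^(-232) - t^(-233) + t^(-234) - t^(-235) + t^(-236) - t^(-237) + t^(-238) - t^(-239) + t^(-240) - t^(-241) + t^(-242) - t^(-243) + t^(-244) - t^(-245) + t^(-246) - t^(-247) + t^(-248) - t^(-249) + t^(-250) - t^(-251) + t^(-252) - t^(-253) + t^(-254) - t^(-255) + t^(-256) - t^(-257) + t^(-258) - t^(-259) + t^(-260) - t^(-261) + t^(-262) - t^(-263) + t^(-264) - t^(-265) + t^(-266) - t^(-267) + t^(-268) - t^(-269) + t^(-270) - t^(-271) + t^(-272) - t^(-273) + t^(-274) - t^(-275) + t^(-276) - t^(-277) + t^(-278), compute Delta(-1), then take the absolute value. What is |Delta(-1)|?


Step 1: The polynomial has 557 terms with alternating signs, exponents from 278 down to -278.
Step 2: Substitute t = -1. The i-th term has coefficient (-1)^i and exponent (m-i),
  so its value is (-1)^i * (-1)^(m-i) = (-1)^m = 1 for every i.
Step 3: All 557 terms equal 1, so Delta(-1) = 557 * (1) = 557
Step 4: |Delta(-1)| = 557

557


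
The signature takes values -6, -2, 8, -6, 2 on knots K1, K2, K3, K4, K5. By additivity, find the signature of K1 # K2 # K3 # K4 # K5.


The signature is additive under connected sum.
signature(K1 # K2 # K3 # K4 # K5) = (-6) + (-2) + (8) + (-6) + (2)
= -4

-4


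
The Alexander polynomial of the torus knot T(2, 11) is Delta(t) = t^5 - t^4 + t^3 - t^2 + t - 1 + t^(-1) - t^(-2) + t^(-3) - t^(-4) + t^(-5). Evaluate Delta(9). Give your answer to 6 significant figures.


Substituting t = 9 into Delta(t) = t^5 - t^4 + t^3 - t^2 + t - 1 + t^(-1) - t^(-2) + t^(-3) - t^(-4) + t^(-5):
Term values: (59049) + (-6561) + (729) + (-81) + (9) + (-1) + (0.111111) + (-0.0123457) + (0.00137174) + (-0.000152416) + (1.69351e-05)
Sum = 53144.1
Rounded to 6 significant figures: 53144.1

53144.1


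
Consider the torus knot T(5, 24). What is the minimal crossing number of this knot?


For a torus knot T(p, q) with gcd(p,q)=1,
the crossing number is min(p*(q-1), q*(p-1)).
p*(q-1) = 5*23 = 115
q*(p-1) = 24*4 = 96
min(115, 96) = 96

96


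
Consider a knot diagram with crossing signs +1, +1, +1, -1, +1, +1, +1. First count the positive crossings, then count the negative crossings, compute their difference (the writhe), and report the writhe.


Step 1: Count positive crossings (+1).
Positive crossings: 6
Step 2: Count negative crossings (-1).
Negative crossings: 1
Step 3: Writhe = (positive) - (negative)
w = 6 - 1 = 5
Step 4: |w| = 5, and w is positive

5


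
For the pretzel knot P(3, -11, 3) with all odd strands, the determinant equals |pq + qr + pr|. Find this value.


Step 1: Compute pq + qr + pr.
pq = 3*(-11) = -33
qr = (-11)*3 = -33
pr = 3*3 = 9
pq + qr + pr = -33 + (-33) + 9 = -57
Step 2: Take absolute value.
det(P(3,-11,3)) = |-57| = 57

57


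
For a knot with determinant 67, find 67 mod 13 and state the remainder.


Step 1: A knot is p-colorable if and only if p divides its determinant.
Step 2: Compute 67 mod 13.
67 = 5 * 13 + 2
Step 3: 67 mod 13 = 2
Step 4: The knot is 13-colorable: no

2


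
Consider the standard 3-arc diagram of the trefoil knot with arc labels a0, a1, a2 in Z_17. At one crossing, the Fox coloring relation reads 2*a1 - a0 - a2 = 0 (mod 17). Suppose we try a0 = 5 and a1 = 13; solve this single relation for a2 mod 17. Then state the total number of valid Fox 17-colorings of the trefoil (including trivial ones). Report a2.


Step 1: Apply the given crossing relation 2*a1 - a0 - a2 = 0 (mod 17).
  a2 = 2*a1 - a0 mod 17
  a2 = 2*13 - 5 mod 17
  a2 = 26 - 5 mod 17
  a2 = 21 mod 17 = 4
Step 2: The trefoil has determinant 3.
  Number of Fox p-colorings (p prime) is p^2 if p = 3, else p.
  Since 17 does not divide 3, only trivial (constant) colorings exist.
  (So the trial a0 = 5, a1 = 13 with a0 != a1 does NOT extend to a valid coloring of the whole trefoil: the other two crossing relations require 3*(a1 - a0) = 0 (mod 17), which fails.)
  Total colorings = 17
Step 3: a2 = 4, total Fox 17-colorings = 17

4


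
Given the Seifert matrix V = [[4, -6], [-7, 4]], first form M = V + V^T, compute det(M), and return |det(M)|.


Step 1: Form V + V^T where V = [[4, -6], [-7, 4]]
  V^T = [[4, -7], [-6, 4]]
  V + V^T = [[8, -13], [-13, 8]]
Step 2: det(V + V^T) = 8*8 - (-13)*(-13)
  = 64 - 169 = -105
Step 3: Knot determinant = |det(V + V^T)| = |-105| = 105

105


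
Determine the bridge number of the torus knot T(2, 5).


The bridge number of T(p,q) is min(p,q).
min(2, 5) = 2

2


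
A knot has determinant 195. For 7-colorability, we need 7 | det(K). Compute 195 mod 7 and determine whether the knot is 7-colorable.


Step 1: A knot is p-colorable if and only if p divides its determinant.
Step 2: Compute 195 mod 7.
195 = 27 * 7 + 6
Step 3: 195 mod 7 = 6
Step 4: The knot is 7-colorable: no

6


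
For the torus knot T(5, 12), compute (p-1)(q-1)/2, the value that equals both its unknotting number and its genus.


For a torus knot T(p,q), both the unknotting number and genus equal (p-1)(q-1)/2.
= (5-1)(12-1)/2
= 4*11/2
= 44/2 = 22

22


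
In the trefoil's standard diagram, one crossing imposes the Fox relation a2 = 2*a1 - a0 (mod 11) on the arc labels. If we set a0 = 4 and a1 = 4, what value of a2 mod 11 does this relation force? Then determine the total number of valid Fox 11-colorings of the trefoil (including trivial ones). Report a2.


Step 1: Apply the given crossing relation 2*a1 - a0 - a2 = 0 (mod 11).
  a2 = 2*a1 - a0 mod 11
  a2 = 2*4 - 4 mod 11
  a2 = 8 - 4 mod 11
  a2 = 4 mod 11 = 4
Step 2: The trefoil has determinant 3.
  Number of Fox p-colorings (p prime) is p^2 if p = 3, else p.
  Since 11 does not divide 3, only trivial (constant) colorings exist.
  (Here a0 = a1 = a2 = 4, the constant coloring, which is valid.)
  Total colorings = 11
Step 3: a2 = 4, total Fox 11-colorings = 11

4


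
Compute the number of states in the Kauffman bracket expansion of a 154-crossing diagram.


Each crossing contributes 2 choices (A-smoothing or B-smoothing).
Total states = 2^154 = 22835963083295358096932575511191922182123945984

22835963083295358096932575511191922182123945984


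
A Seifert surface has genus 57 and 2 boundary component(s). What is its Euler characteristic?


chi = 2 - 2g - b
= 2 - 2*57 - 2
= 2 - 114 - 2 = -114

-114


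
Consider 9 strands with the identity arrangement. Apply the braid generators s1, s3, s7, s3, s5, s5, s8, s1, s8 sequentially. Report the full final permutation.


Starting with identity [1, 2, 3, 4, 5, 6, 7, 8, 9].
Apply generators in sequence:
  After s1: [2, 1, 3, 4, 5, 6, 7, 8, 9]
  After s3: [2, 1, 4, 3, 5, 6, 7, 8, 9]
  After s7: [2, 1, 4, 3, 5, 6, 8, 7, 9]
  After s3: [2, 1, 3, 4, 5, 6, 8, 7, 9]
  After s5: [2, 1, 3, 4, 6, 5, 8, 7, 9]
  After s5: [2, 1, 3, 4, 5, 6, 8, 7, 9]
  After s8: [2, 1, 3, 4, 5, 6, 8, 9, 7]
  After s1: [1, 2, 3, 4, 5, 6, 8, 9, 7]
  After s8: [1, 2, 3, 4, 5, 6, 8, 7, 9]
Final permutation: [1, 2, 3, 4, 5, 6, 8, 7, 9]

[1, 2, 3, 4, 5, 6, 8, 7, 9]
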